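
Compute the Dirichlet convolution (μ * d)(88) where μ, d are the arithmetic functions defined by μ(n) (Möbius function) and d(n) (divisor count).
(μ * d)(88) = 1

Divisors of 88: [1, 2, 4, 8, 11, 22, 44, 88]. For each d | 88:
  d = 1: μ(1) · d(88/1) = 1 · 8 = 8
  d = 2: μ(2) · d(88/2) = -1 · 6 = -6
  d = 4: μ(4) · d(88/4) = 0 · 4 = 0
  d = 8: μ(8) · d(88/8) = 0 · 2 = 0
  d = 11: μ(11) · d(88/11) = -1 · 4 = -4
  d = 22: μ(22) · d(88/22) = 1 · 3 = 3
  d = 44: μ(44) · d(88/44) = 0 · 2 = 0
  d = 88: μ(88) · d(88/88) = 0 · 1 = 0
Summing: (μ * d)(88) = 8 + -6 + 0 + 0 + -4 + 3 + 0 + 0 = 1.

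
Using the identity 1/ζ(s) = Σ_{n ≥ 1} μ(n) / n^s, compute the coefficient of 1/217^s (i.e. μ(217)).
μ(217) = 1

Factor n = 217 = 7 · 31. μ(n) = 0 if any exponent ≥ 2 (not squarefree); otherwise μ(n) = (−1)^{ω(n)} where ω(n) is the number of distinct prime factors. Applying: μ(217) = 1.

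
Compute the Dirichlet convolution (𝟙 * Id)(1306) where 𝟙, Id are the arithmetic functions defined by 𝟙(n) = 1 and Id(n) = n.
(𝟙 * Id)(1306) = 1962

Divisors of 1306: [1, 2, 653, 1306]. For each d | 1306:
  d = 1: 𝟙(1) · Id(1306/1) = 1 · 1306 = 1306
  d = 2: 𝟙(2) · Id(1306/2) = 1 · 653 = 653
  d = 653: 𝟙(653) · Id(1306/653) = 1 · 2 = 2
  d = 1306: 𝟙(1306) · Id(1306/1306) = 1 · 1 = 1
Summing: (𝟙 * Id)(1306) = 1306 + 653 + 2 + 1 = 1962.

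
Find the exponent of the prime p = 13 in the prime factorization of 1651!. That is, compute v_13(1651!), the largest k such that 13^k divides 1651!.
v_13(1651!) = 136

Legendre's formula: v_p(n!) = Σ_{k ≥ 1} ⌊n / p^k⌋. For p = 13, n = 1651, the terms are:
  ⌊1651/13^1⌋ = ⌊1651/13⌋ = 127
  ⌊1651/13^2⌋ = ⌊1651/169⌋ = 9
(the next term ⌊1651/13^3⌋ = 0, terminating the sum). Summing: v_13(1651!) = 127 + 9 = 136.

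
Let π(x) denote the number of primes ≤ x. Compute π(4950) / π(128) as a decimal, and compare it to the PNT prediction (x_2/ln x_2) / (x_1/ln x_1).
π(4950)/π(128) = 661/31 ≈ 21.3226;  PNT prediction ≈ 22.0564.

π(128) = 31 and π(4950) = 661, so π(4950)/π(128) ≈ 21.3226. The PNT-predicted ratio is (4950/ln(4950)) / (128/ln(128)) ≈ 22.0564. The two agree to within a few percent, as expected.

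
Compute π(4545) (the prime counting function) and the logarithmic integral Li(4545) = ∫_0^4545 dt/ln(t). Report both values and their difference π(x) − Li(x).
π(4545) = 615;  Li(4545) ≈ 630.56;  π(x) − Li(x) ≈ -15.56.

Direct count of primes ≤ 4545 gives π(4545) = 615. Numerical evaluation of the logarithmic integral gives Li(4545) ≈ 630.56. The difference π(x) − Li(x) ≈ -15.56 is typically negative for small/moderate x (Li(x) overestimates), though Littlewood's theorem shows this sign changes infinitely often.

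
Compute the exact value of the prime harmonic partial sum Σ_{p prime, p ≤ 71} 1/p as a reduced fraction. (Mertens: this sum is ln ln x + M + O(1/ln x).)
Σ 1/p = 972416614407737400870501653/557940830126698960967415390

π(71) = 20, so the primes ≤ 71 are [2, 3, 5, 7, 11, 13, 17, 19, 23, 29, 31, 37, 41, 43, 47, 53, 59, 61, 67, 71]. Summing 1/p over these primes: 972416614407737400870501653/557940830126698960967415390 ≈ 1.7429. Mertens estimate ln ln(71) + 0.2615 ≈ 1.7114.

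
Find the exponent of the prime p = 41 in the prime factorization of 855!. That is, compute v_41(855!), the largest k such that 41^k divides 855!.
v_41(855!) = 20

Legendre's formula: v_p(n!) = Σ_{k ≥ 1} ⌊n / p^k⌋. For p = 41, n = 855, the terms are:
  ⌊855/41^1⌋ = ⌊855/41⌋ = 20
(the next term ⌊855/41^2⌋ = 0, terminating the sum). Summing: v_41(855!) = 20 = 20.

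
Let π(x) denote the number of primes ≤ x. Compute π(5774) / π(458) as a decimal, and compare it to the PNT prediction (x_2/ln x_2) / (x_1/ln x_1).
π(5774)/π(458) = 757/88 ≈ 8.6023;  PNT prediction ≈ 8.9182.

π(458) = 88 and π(5774) = 757, so π(5774)/π(458) ≈ 8.6023. The PNT-predicted ratio is (5774/ln(5774)) / (458/ln(458)) ≈ 8.9182. The two agree to within a few percent, as expected.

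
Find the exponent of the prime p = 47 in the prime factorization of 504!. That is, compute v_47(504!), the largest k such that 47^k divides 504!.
v_47(504!) = 10

Legendre's formula: v_p(n!) = Σ_{k ≥ 1} ⌊n / p^k⌋. For p = 47, n = 504, the terms are:
  ⌊504/47^1⌋ = ⌊504/47⌋ = 10
(the next term ⌊504/47^2⌋ = 0, terminating the sum). Summing: v_47(504!) = 10 = 10.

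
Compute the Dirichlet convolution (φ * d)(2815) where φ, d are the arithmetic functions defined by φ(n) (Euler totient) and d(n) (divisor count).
(φ * d)(2815) = 3384

Divisors of 2815: [1, 5, 563, 2815]. For each d | 2815:
  d = 1: φ(1) · d(2815/1) = 1 · 4 = 4
  d = 5: φ(5) · d(2815/5) = 4 · 2 = 8
  d = 563: φ(563) · d(2815/563) = 562 · 2 = 1124
  d = 2815: φ(2815) · d(2815/2815) = 2248 · 1 = 2248
Summing: (φ * d)(2815) = 4 + 8 + 1124 + 2248 = 3384.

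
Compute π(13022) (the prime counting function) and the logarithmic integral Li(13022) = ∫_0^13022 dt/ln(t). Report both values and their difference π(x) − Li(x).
π(13022) = 1551;  Li(13022) ≈ 1569.43;  π(x) − Li(x) ≈ -18.43.

Direct count of primes ≤ 13022 gives π(13022) = 1551. Numerical evaluation of the logarithmic integral gives Li(13022) ≈ 1569.43. The difference π(x) − Li(x) ≈ -18.43 is typically negative for small/moderate x (Li(x) overestimates), though Littlewood's theorem shows this sign changes infinitely often.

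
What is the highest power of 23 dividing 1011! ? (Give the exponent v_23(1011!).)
v_23(1011!) = 44

Legendre's formula: v_p(n!) = Σ_{k ≥ 1} ⌊n / p^k⌋. For p = 23, n = 1011, the terms are:
  ⌊1011/23^1⌋ = ⌊1011/23⌋ = 43
  ⌊1011/23^2⌋ = ⌊1011/529⌋ = 1
(the next term ⌊1011/23^3⌋ = 0, terminating the sum). Summing: v_23(1011!) = 43 + 1 = 44.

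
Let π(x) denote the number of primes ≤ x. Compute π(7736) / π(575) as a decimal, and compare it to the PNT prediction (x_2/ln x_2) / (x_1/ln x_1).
π(7736)/π(575) = 981/105 ≈ 9.3429;  PNT prediction ≈ 9.5482.

π(575) = 105 and π(7736) = 981, so π(7736)/π(575) ≈ 9.3429. The PNT-predicted ratio is (7736/ln(7736)) / (575/ln(575)) ≈ 9.5482. The two agree to within a few percent, as expected.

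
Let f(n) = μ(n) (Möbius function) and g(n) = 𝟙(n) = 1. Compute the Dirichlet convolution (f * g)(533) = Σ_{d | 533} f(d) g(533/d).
(μ * 𝟙)(533) = 0

Divisors of 533: [1, 13, 41, 533]. For each d | 533:
  d = 1: μ(1) · 𝟙(533/1) = 1 · 1 = 1
  d = 13: μ(13) · 𝟙(533/13) = -1 · 1 = -1
  d = 41: μ(41) · 𝟙(533/41) = -1 · 1 = -1
  d = 533: μ(533) · 𝟙(533/533) = 1 · 1 = 1
Summing: (μ * 𝟙)(533) = 1 + -1 + -1 + 1 = 0.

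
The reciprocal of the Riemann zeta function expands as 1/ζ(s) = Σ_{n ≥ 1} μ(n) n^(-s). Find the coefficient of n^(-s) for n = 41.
μ(41) = -1

Factor n = 41 = 41. μ(n) = 0 if any exponent ≥ 2 (not squarefree); otherwise μ(n) = (−1)^{ω(n)} where ω(n) is the number of distinct prime factors. Applying: μ(41) = -1.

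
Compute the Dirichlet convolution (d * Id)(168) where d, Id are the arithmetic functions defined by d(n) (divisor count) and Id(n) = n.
(d * Id)(168) = 1170

Divisors of 168: [1, 2, 3, 4, 6, 7, 8, 12, 14, 21, 24, 28, 42, 56, 84, 168]. For each d | 168:
  d = 1: d(1) · Id(168/1) = 1 · 168 = 168
  d = 2: d(2) · Id(168/2) = 2 · 84 = 168
  d = 3: d(3) · Id(168/3) = 2 · 56 = 112
  d = 4: d(4) · Id(168/4) = 3 · 42 = 126
  d = 6: d(6) · Id(168/6) = 4 · 28 = 112
  d = 7: d(7) · Id(168/7) = 2 · 24 = 48
  d = 8: d(8) · Id(168/8) = 4 · 21 = 84
  d = 12: d(12) · Id(168/12) = 6 · 14 = 84
  d = 14: d(14) · Id(168/14) = 4 · 12 = 48
  d = 21: d(21) · Id(168/21) = 4 · 8 = 32
  d = 24: d(24) · Id(168/24) = 8 · 7 = 56
  d = 28: d(28) · Id(168/28) = 6 · 6 = 36
  d = 42: d(42) · Id(168/42) = 8 · 4 = 32
  d = 56: d(56) · Id(168/56) = 8 · 3 = 24
  d = 84: d(84) · Id(168/84) = 12 · 2 = 24
  d = 168: d(168) · Id(168/168) = 16 · 1 = 16
Summing: (d * Id)(168) = 168 + 168 + 112 + 126 + 112 + 48 + 84 + 84 + 48 + 32 + 56 + 36 + 32 + 24 + 24 + 16 = 1170.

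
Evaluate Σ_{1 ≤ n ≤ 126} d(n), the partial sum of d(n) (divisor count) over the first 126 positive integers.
Σ_{n ≤ 126} d(n) = 635

Compute d(n) for each 1 ≤ n ≤ 126: d(1) = 1, d(2) = 2, d(3) = 2, d(4) = 3, d(5) = 2, d(6) = 4, d(7) = 2, d(8) = 4, d(9) = 3, d(10) = 4, d(11) = 2, d(12) = 6, d(13) = 2, d(14) = 4, d(15) = 4, d(16) = 5, d(17) = 2, d(18) = 6, d(19) = 2, d(20) = 6, d(21) = 4, d(22) = 4, d(23) = 2, d(24) = 8, d(25) = 3, d(26) = 4, d(27) = 4, d(28) = 6, d(29) = 2, d(30) = 8, d(31) = 2, d(32) = 6, d(33) = 4, d(34) = 4, d(35) = 4, d(36) = 9, d(37) = 2, d(38) = 4, d(39) = 4, d(40) = 8, d(41) = 2, d(42) = 8, d(43) = 2, d(44) = 6, d(45) = 6, d(46) = 4, d(47) = 2, d(48) = 10, d(49) = 3, d(50) = 6, d(51) = 4, d(52) = 6, d(53) = 2, d(54) = 8, d(55) = 4, d(56) = 8, d(57) = 4, d(58) = 4, d(59) = 2, d(60) = 12, d(61) = 2, d(62) = 4, d(63) = 6, d(64) = 7, d(65) = 4, d(66) = 8, d(67) = 2, d(68) = 6, d(69) = 4, d(70) = 8, d(71) = 2, d(72) = 12, d(73) = 2, d(74) = 4, d(75) = 6, d(76) = 6, d(77) = 4, d(78) = 8, d(79) = 2, d(80) = 10, d(81) = 5, d(82) = 4, d(83) = 2, d(84) = 12, d(85) = 4, d(86) = 4, d(87) = 4, d(88) = 8, d(89) = 2, d(90) = 12, d(91) = 4, d(92) = 6, d(93) = 4, d(94) = 4, d(95) = 4, d(96) = 12, d(97) = 2, d(98) = 6, d(99) = 6, d(100) = 9, d(101) = 2, d(102) = 8, d(103) = 2, d(104) = 8, d(105) = 8, d(106) = 4, d(107) = 2, d(108) = 12, d(109) = 2, d(110) = 8, d(111) = 4, d(112) = 10, d(113) = 2, d(114) = 8, d(115) = 4, d(116) = 6, d(117) = 6, d(118) = 4, d(119) = 4, d(120) = 16, d(121) = 3, d(122) = 4, d(123) = 4, d(124) = 6, d(125) = 4, d(126) = 12. Summing all 126 values: 635. (Dirichlet's divisor formula: Σ_{n ≤ x} d(n) = x ln(x) + (2γ − 1) x + O(√x). For x = 126, the asymptotic estimate is ≈ 628.83.)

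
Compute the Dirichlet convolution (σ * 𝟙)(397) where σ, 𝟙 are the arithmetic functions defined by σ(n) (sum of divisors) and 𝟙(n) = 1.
(σ * 𝟙)(397) = 399

Divisors of 397: [1, 397]. For each d | 397:
  d = 1: σ(1) · 𝟙(397/1) = 1 · 1 = 1
  d = 397: σ(397) · 𝟙(397/397) = 398 · 1 = 398
Summing: (σ * 𝟙)(397) = 1 + 398 = 399.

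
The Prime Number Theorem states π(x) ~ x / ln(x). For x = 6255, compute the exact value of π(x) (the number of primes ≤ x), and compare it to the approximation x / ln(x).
π(6255) = 812;  x/ln(x) ≈ 715.58;  relative error ≈ 11.87%.

Directly count primes up to 6255: π(6255) = 812. The PNT approximation gives 6255/ln(6255) ≈ 6255/8.74114 ≈ 715.58. Relative error (π(x) − x/ln(x)) / π(x) ≈ 11.87%; the approximation is known to undercount slightly (Li(x) is a better estimate).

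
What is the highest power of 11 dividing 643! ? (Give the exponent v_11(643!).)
v_11(643!) = 63

Legendre's formula: v_p(n!) = Σ_{k ≥ 1} ⌊n / p^k⌋. For p = 11, n = 643, the terms are:
  ⌊643/11^1⌋ = ⌊643/11⌋ = 58
  ⌊643/11^2⌋ = ⌊643/121⌋ = 5
(the next term ⌊643/11^3⌋ = 0, terminating the sum). Summing: v_11(643!) = 58 + 5 = 63.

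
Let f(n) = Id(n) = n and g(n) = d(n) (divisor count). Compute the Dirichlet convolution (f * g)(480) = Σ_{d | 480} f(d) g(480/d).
(Id * d)(480) = 4200

Divisors of 480: [1, 2, 3, 4, 5, 6, 8, 10, 12, 15, 16, 20, 24, 30, 32, 40, 48, 60, 80, 96, 120, 160, 240, 480]. For each d | 480:
  d = 1: Id(1) · d(480/1) = 1 · 24 = 24
  d = 2: Id(2) · d(480/2) = 2 · 20 = 40
  d = 3: Id(3) · d(480/3) = 3 · 12 = 36
  d = 4: Id(4) · d(480/4) = 4 · 16 = 64
  d = 5: Id(5) · d(480/5) = 5 · 12 = 60
  d = 6: Id(6) · d(480/6) = 6 · 10 = 60
  d = 8: Id(8) · d(480/8) = 8 · 12 = 96
  d = 10: Id(10) · d(480/10) = 10 · 10 = 100
  d = 12: Id(12) · d(480/12) = 12 · 8 = 96
  d = 15: Id(15) · d(480/15) = 15 · 6 = 90
  d = 16: Id(16) · d(480/16) = 16 · 8 = 128
  d = 20: Id(20) · d(480/20) = 20 · 8 = 160
  d = 24: Id(24) · d(480/24) = 24 · 6 = 144
  d = 30: Id(30) · d(480/30) = 30 · 5 = 150
  d = 32: Id(32) · d(480/32) = 32 · 4 = 128
  d = 40: Id(40) · d(480/40) = 40 · 6 = 240
  d = 48: Id(48) · d(480/48) = 48 · 4 = 192
  d = 60: Id(60) · d(480/60) = 60 · 4 = 240
  d = 80: Id(80) · d(480/80) = 80 · 4 = 320
  d = 96: Id(96) · d(480/96) = 96 · 2 = 192
  d = 120: Id(120) · d(480/120) = 120 · 3 = 360
  d = 160: Id(160) · d(480/160) = 160 · 2 = 320
  d = 240: Id(240) · d(480/240) = 240 · 2 = 480
  d = 480: Id(480) · d(480/480) = 480 · 1 = 480
Summing: (Id * d)(480) = 24 + 40 + 36 + 64 + 60 + 60 + 96 + 100 + 96 + 90 + 128 + 160 + 144 + 150 + 128 + 240 + 192 + 240 + 320 + 192 + 360 + 320 + 480 + 480 = 4200.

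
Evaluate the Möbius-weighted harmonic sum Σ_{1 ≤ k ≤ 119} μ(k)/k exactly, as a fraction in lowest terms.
Σ μ(k)/k = -57036343158881297864991132838495688289960443/6322010928083521557629041258308732498654937398

Values of μ(k) for 1 ≤ k ≤ 119: μ(1) = 1, μ(2) = -1, μ(3) = -1, μ(5) = -1, μ(6) = 1, μ(7) = -1, μ(10) = 1, μ(11) = -1, μ(13) = -1, μ(14) = 1, μ(15) = 1, μ(17) = -1, μ(19) = -1, μ(21) = 1, μ(22) = 1, μ(23) = -1, μ(26) = 1, μ(29) = -1, μ(30) = -1, μ(31) = -1, μ(33) = 1, μ(34) = 1, μ(35) = 1, μ(37) = -1, μ(38) = 1, μ(39) = 1, μ(41) = -1, μ(42) = -1, μ(43) = -1, μ(46) = 1, μ(47) = -1, μ(51) = 1, μ(53) = -1, μ(55) = 1, μ(57) = 1, μ(58) = 1, μ(59) = -1, μ(61) = -1, μ(62) = 1, μ(65) = 1, μ(66) = -1, μ(67) = -1, μ(69) = 1, μ(70) = -1, μ(71) = -1, μ(73) = -1, μ(74) = 1, μ(77) = 1, μ(78) = -1, μ(79) = -1, μ(82) = 1, μ(83) = -1, μ(85) = 1, μ(86) = 1, μ(87) = 1, μ(89) = -1, μ(91) = 1, μ(93) = 1, μ(94) = 1, μ(95) = 1, μ(97) = -1, μ(101) = -1, μ(102) = -1, μ(103) = -1, μ(105) = -1, μ(106) = 1, μ(107) = -1, μ(109) = -1, μ(110) = -1, μ(111) = 1, μ(113) = -1, μ(114) = -1, μ(115) = 1, μ(118) = 1, μ(119) = 1, with μ = 0 on non-squarefree integers. Summing μ(k)/k for k where μ(k) ≠ 0 gives -57036343158881297864991132838495688289960443/6322010928083521557629041258308732498654937398 ≈ -0.0090. (PNT ⟺ this sum → 0 as n → ∞.)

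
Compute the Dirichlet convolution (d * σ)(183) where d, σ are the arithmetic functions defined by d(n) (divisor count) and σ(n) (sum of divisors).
(d * σ)(183) = 384

Divisors of 183: [1, 3, 61, 183]. For each d | 183:
  d = 1: d(1) · σ(183/1) = 1 · 248 = 248
  d = 3: d(3) · σ(183/3) = 2 · 62 = 124
  d = 61: d(61) · σ(183/61) = 2 · 4 = 8
  d = 183: d(183) · σ(183/183) = 4 · 1 = 4
Summing: (d * σ)(183) = 248 + 124 + 8 + 4 = 384.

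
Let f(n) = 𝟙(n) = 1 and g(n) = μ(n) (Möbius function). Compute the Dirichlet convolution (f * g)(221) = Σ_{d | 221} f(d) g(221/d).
(𝟙 * μ)(221) = 0

Divisors of 221: [1, 13, 17, 221]. For each d | 221:
  d = 1: 𝟙(1) · μ(221/1) = 1 · 1 = 1
  d = 13: 𝟙(13) · μ(221/13) = 1 · -1 = -1
  d = 17: 𝟙(17) · μ(221/17) = 1 · -1 = -1
  d = 221: 𝟙(221) · μ(221/221) = 1 · 1 = 1
Summing: (𝟙 * μ)(221) = 1 + -1 + -1 + 1 = 0.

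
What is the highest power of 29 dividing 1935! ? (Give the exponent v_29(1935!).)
v_29(1935!) = 68

Legendre's formula: v_p(n!) = Σ_{k ≥ 1} ⌊n / p^k⌋. For p = 29, n = 1935, the terms are:
  ⌊1935/29^1⌋ = ⌊1935/29⌋ = 66
  ⌊1935/29^2⌋ = ⌊1935/841⌋ = 2
(the next term ⌊1935/29^3⌋ = 0, terminating the sum). Summing: v_29(1935!) = 66 + 2 = 68.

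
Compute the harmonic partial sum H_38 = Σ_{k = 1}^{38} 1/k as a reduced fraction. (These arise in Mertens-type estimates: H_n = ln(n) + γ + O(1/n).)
H_38 = 2053580969474233/485721041551200

Direct summation: H_38 = 1 + 1/2 + ... + 1/38. The least common denominator is lcm(1, ..., 38) = 5342931457063200; over this denominator the numerator is 5342931457063200 + 2671465728531600 + 1780977152354400 + 1335732864265800 + 1068586291412640 + 890488576177200 + 763275922437600 + 667866432132900 + 593659050784800 + 534293145706320 + 485721041551200 + 445244288088600 + 410994727466400 + 381637961218800 + 356195430470880 + 333933216066450 + 314290085709600 + 296829525392400 + 281206918792800 + 267146572853160 + 254425307479200 + 242860520775600 + 232301367698400 + 222622144044300 + 213717258282528 + 205497363733200 + 197886350261600 + 190818980609400 + 184239015760800 + 178097715235440 + 172352627647200 + 166966608033225 + 161907013850400 + 157145042854800 + 152655184487520 + 148414762696200 + 144403552893600 + 140603459396400 = 22589390664216563, so H_38 = 22589390664216563/5342931457063200; reducing by gcd(22589390664216563, 5342931457063200) = 11 gives 2053580969474233/485721041551200 ≈ 4.22790. (The PNT-adjacent estimate ln(38) + γ ≈ 4.21480 matches within O(1/n).)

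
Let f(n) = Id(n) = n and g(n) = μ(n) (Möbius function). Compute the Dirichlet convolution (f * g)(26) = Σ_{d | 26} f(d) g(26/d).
(Id * μ)(26) = 12

Divisors of 26: [1, 2, 13, 26]. For each d | 26:
  d = 1: Id(1) · μ(26/1) = 1 · 1 = 1
  d = 2: Id(2) · μ(26/2) = 2 · -1 = -2
  d = 13: Id(13) · μ(26/13) = 13 · -1 = -13
  d = 26: Id(26) · μ(26/26) = 26 · 1 = 26
Summing: (Id * μ)(26) = 1 + -2 + -13 + 26 = 12.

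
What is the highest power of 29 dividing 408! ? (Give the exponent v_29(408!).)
v_29(408!) = 14

Legendre's formula: v_p(n!) = Σ_{k ≥ 1} ⌊n / p^k⌋. For p = 29, n = 408, the terms are:
  ⌊408/29^1⌋ = ⌊408/29⌋ = 14
(the next term ⌊408/29^2⌋ = 0, terminating the sum). Summing: v_29(408!) = 14 = 14.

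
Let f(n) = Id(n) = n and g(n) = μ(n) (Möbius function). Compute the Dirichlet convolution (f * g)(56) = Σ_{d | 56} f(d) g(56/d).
(Id * μ)(56) = 24

Divisors of 56: [1, 2, 4, 7, 8, 14, 28, 56]. For each d | 56:
  d = 1: Id(1) · μ(56/1) = 1 · 0 = 0
  d = 2: Id(2) · μ(56/2) = 2 · 0 = 0
  d = 4: Id(4) · μ(56/4) = 4 · 1 = 4
  d = 7: Id(7) · μ(56/7) = 7 · 0 = 0
  d = 8: Id(8) · μ(56/8) = 8 · -1 = -8
  d = 14: Id(14) · μ(56/14) = 14 · 0 = 0
  d = 28: Id(28) · μ(56/28) = 28 · -1 = -28
  d = 56: Id(56) · μ(56/56) = 56 · 1 = 56
Summing: (Id * μ)(56) = 0 + 0 + 4 + 0 + -8 + 0 + -28 + 56 = 24.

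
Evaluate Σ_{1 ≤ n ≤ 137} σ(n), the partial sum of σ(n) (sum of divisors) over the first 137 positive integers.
Σ_{n ≤ 137} σ(n) = 15443

Compute σ(n) for each 1 ≤ n ≤ 137: σ(1) = 1, σ(2) = 3, σ(3) = 4, σ(4) = 7, σ(5) = 6, σ(6) = 12, σ(7) = 8, σ(8) = 15, σ(9) = 13, σ(10) = 18, σ(11) = 12, σ(12) = 28, σ(13) = 14, σ(14) = 24, σ(15) = 24, σ(16) = 31, σ(17) = 18, σ(18) = 39, σ(19) = 20, σ(20) = 42, σ(21) = 32, σ(22) = 36, σ(23) = 24, σ(24) = 60, σ(25) = 31, σ(26) = 42, σ(27) = 40, σ(28) = 56, σ(29) = 30, σ(30) = 72, σ(31) = 32, σ(32) = 63, σ(33) = 48, σ(34) = 54, σ(35) = 48, σ(36) = 91, σ(37) = 38, σ(38) = 60, σ(39) = 56, σ(40) = 90, σ(41) = 42, σ(42) = 96, σ(43) = 44, σ(44) = 84, σ(45) = 78, σ(46) = 72, σ(47) = 48, σ(48) = 124, σ(49) = 57, σ(50) = 93, σ(51) = 72, σ(52) = 98, σ(53) = 54, σ(54) = 120, σ(55) = 72, σ(56) = 120, σ(57) = 80, σ(58) = 90, σ(59) = 60, σ(60) = 168, σ(61) = 62, σ(62) = 96, σ(63) = 104, σ(64) = 127, σ(65) = 84, σ(66) = 144, σ(67) = 68, σ(68) = 126, σ(69) = 96, σ(70) = 144, σ(71) = 72, σ(72) = 195, σ(73) = 74, σ(74) = 114, σ(75) = 124, σ(76) = 140, σ(77) = 96, σ(78) = 168, σ(79) = 80, σ(80) = 186, σ(81) = 121, σ(82) = 126, σ(83) = 84, σ(84) = 224, σ(85) = 108, σ(86) = 132, σ(87) = 120, σ(88) = 180, σ(89) = 90, σ(90) = 234, σ(91) = 112, σ(92) = 168, σ(93) = 128, σ(94) = 144, σ(95) = 120, σ(96) = 252, σ(97) = 98, σ(98) = 171, σ(99) = 156, σ(100) = 217, σ(101) = 102, σ(102) = 216, σ(103) = 104, σ(104) = 210, σ(105) = 192, σ(106) = 162, σ(107) = 108, σ(108) = 280, σ(109) = 110, σ(110) = 216, σ(111) = 152, σ(112) = 248, σ(113) = 114, σ(114) = 240, σ(115) = 144, σ(116) = 210, σ(117) = 182, σ(118) = 180, σ(119) = 144, σ(120) = 360, σ(121) = 133, σ(122) = 186, σ(123) = 168, σ(124) = 224, σ(125) = 156, σ(126) = 312, σ(127) = 128, σ(128) = 255, σ(129) = 176, σ(130) = 252, σ(131) = 132, σ(132) = 336, σ(133) = 160, σ(134) = 204, σ(135) = 240, σ(136) = 270, σ(137) = 138. Summing all 137 values: 15443. (Average order: Σ_{n ≤ x} σ(n) ~ (π²/12) x². For x = 137, (π²/12)·137² ≈ 15436.88.)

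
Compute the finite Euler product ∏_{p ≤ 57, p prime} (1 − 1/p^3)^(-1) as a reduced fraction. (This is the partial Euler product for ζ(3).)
∏ = 16238292364256237331040396846411171054751/13509219810297755163480275884866445246464

The primes p ≤ 57 are [2, 3, 5, 7, 11, 13, 17, 19, 23, 29, 31, 37, 41, 43, 47, 53]. For each prime, (1 − 1/p^3)^(-1) = p^3 / (p^3 − 1). The product is (1 − 1/2^3)^(-1), (1 − 1/3^3)^(-1), (1 − 1/5^3)^(-1), (1 − 1/7^3)^(-1), (1 − 1/11^3)^(-1), (1 − 1/13^3)^(-1), (1 − 1/17^3)^(-1), (1 − 1/19^3)^(-1), (1 − 1/23^3)^(-1), (1 − 1/29^3)^(-1), (1 − 1/31^3)^(-1), (1 − 1/37^3)^(-1), (1 − 1/41^3)^(-1), (1 − 1/43^3)^(-1), (1 − 1/47^3)^(-1), (1 − 1/53^3)^(-1) = ∏ p^3 / (p^3 − 1) = 16238292364256237331040396846411171054751/13509219810297755163480275884866445246464.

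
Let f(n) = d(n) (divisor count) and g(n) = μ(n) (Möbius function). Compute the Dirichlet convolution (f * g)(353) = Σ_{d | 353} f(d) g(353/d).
(d * μ)(353) = 1

Divisors of 353: [1, 353]. For each d | 353:
  d = 1: d(1) · μ(353/1) = 1 · -1 = -1
  d = 353: d(353) · μ(353/353) = 2 · 1 = 2
Summing: (d * μ)(353) = -1 + 2 = 1.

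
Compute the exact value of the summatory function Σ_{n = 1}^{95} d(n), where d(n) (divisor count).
Σ_{n ≤ 95} d(n) = 447

Compute d(n) for each 1 ≤ n ≤ 95: d(1) = 1, d(2) = 2, d(3) = 2, d(4) = 3, d(5) = 2, d(6) = 4, d(7) = 2, d(8) = 4, d(9) = 3, d(10) = 4, d(11) = 2, d(12) = 6, d(13) = 2, d(14) = 4, d(15) = 4, d(16) = 5, d(17) = 2, d(18) = 6, d(19) = 2, d(20) = 6, d(21) = 4, d(22) = 4, d(23) = 2, d(24) = 8, d(25) = 3, d(26) = 4, d(27) = 4, d(28) = 6, d(29) = 2, d(30) = 8, d(31) = 2, d(32) = 6, d(33) = 4, d(34) = 4, d(35) = 4, d(36) = 9, d(37) = 2, d(38) = 4, d(39) = 4, d(40) = 8, d(41) = 2, d(42) = 8, d(43) = 2, d(44) = 6, d(45) = 6, d(46) = 4, d(47) = 2, d(48) = 10, d(49) = 3, d(50) = 6, d(51) = 4, d(52) = 6, d(53) = 2, d(54) = 8, d(55) = 4, d(56) = 8, d(57) = 4, d(58) = 4, d(59) = 2, d(60) = 12, d(61) = 2, d(62) = 4, d(63) = 6, d(64) = 7, d(65) = 4, d(66) = 8, d(67) = 2, d(68) = 6, d(69) = 4, d(70) = 8, d(71) = 2, d(72) = 12, d(73) = 2, d(74) = 4, d(75) = 6, d(76) = 6, d(77) = 4, d(78) = 8, d(79) = 2, d(80) = 10, d(81) = 5, d(82) = 4, d(83) = 2, d(84) = 12, d(85) = 4, d(86) = 4, d(87) = 4, d(88) = 8, d(89) = 2, d(90) = 12, d(91) = 4, d(92) = 6, d(93) = 4, d(94) = 4, d(95) = 4. Summing all 95 values: 447. (Dirichlet's divisor formula: Σ_{n ≤ x} d(n) = x ln(x) + (2γ − 1) x + O(√x). For x = 95, the asymptotic estimate is ≈ 447.29.)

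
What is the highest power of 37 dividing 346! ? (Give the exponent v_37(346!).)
v_37(346!) = 9

Legendre's formula: v_p(n!) = Σ_{k ≥ 1} ⌊n / p^k⌋. For p = 37, n = 346, the terms are:
  ⌊346/37^1⌋ = ⌊346/37⌋ = 9
(the next term ⌊346/37^2⌋ = 0, terminating the sum). Summing: v_37(346!) = 9 = 9.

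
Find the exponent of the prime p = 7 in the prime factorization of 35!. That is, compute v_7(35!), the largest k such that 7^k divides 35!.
v_7(35!) = 5

Legendre's formula: v_p(n!) = Σ_{k ≥ 1} ⌊n / p^k⌋. For p = 7, n = 35, the terms are:
  ⌊35/7^1⌋ = ⌊35/7⌋ = 5
(the next term ⌊35/7^2⌋ = 0, terminating the sum). Summing: v_7(35!) = 5 = 5.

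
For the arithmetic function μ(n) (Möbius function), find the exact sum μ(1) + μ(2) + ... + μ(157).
Σ_{n ≤ 157} μ(n) = -2

Compute μ(n) for each 1 ≤ n ≤ 157: μ(1) = 1, μ(2) = -1, μ(3) = -1, μ(4) = 0, μ(5) = -1, μ(6) = 1, μ(7) = -1, μ(8) = 0, μ(9) = 0, μ(10) = 1, μ(11) = -1, μ(12) = 0, μ(13) = -1, μ(14) = 1, μ(15) = 1, μ(16) = 0, μ(17) = -1, μ(18) = 0, μ(19) = -1, μ(20) = 0, μ(21) = 1, μ(22) = 1, μ(23) = -1, μ(24) = 0, μ(25) = 0, μ(26) = 1, μ(27) = 0, μ(28) = 0, μ(29) = -1, μ(30) = -1, μ(31) = -1, μ(32) = 0, μ(33) = 1, μ(34) = 1, μ(35) = 1, μ(36) = 0, μ(37) = -1, μ(38) = 1, μ(39) = 1, μ(40) = 0, μ(41) = -1, μ(42) = -1, μ(43) = -1, μ(44) = 0, μ(45) = 0, μ(46) = 1, μ(47) = -1, μ(48) = 0, μ(49) = 0, μ(50) = 0, μ(51) = 1, μ(52) = 0, μ(53) = -1, μ(54) = 0, μ(55) = 1, μ(56) = 0, μ(57) = 1, μ(58) = 1, μ(59) = -1, μ(60) = 0, μ(61) = -1, μ(62) = 1, μ(63) = 0, μ(64) = 0, μ(65) = 1, μ(66) = -1, μ(67) = -1, μ(68) = 0, μ(69) = 1, μ(70) = -1, μ(71) = -1, μ(72) = 0, μ(73) = -1, μ(74) = 1, μ(75) = 0, μ(76) = 0, μ(77) = 1, μ(78) = -1, μ(79) = -1, μ(80) = 0, μ(81) = 0, μ(82) = 1, μ(83) = -1, μ(84) = 0, μ(85) = 1, μ(86) = 1, μ(87) = 1, μ(88) = 0, μ(89) = -1, μ(90) = 0, μ(91) = 1, μ(92) = 0, μ(93) = 1, μ(94) = 1, μ(95) = 1, μ(96) = 0, μ(97) = -1, μ(98) = 0, μ(99) = 0, μ(100) = 0, μ(101) = -1, μ(102) = -1, μ(103) = -1, μ(104) = 0, μ(105) = -1, μ(106) = 1, μ(107) = -1, μ(108) = 0, μ(109) = -1, μ(110) = -1, μ(111) = 1, μ(112) = 0, μ(113) = -1, μ(114) = -1, μ(115) = 1, μ(116) = 0, μ(117) = 0, μ(118) = 1, μ(119) = 1, μ(120) = 0, μ(121) = 0, μ(122) = 1, μ(123) = 1, μ(124) = 0, μ(125) = 0, μ(126) = 0, μ(127) = -1, μ(128) = 0, μ(129) = 1, μ(130) = -1, μ(131) = -1, μ(132) = 0, μ(133) = 1, μ(134) = 1, μ(135) = 0, μ(136) = 0, μ(137) = -1, μ(138) = -1, μ(139) = -1, μ(140) = 0, μ(141) = 1, μ(142) = 1, μ(143) = 1, μ(144) = 0, μ(145) = 1, μ(146) = 1, μ(147) = 0, μ(148) = 0, μ(149) = -1, μ(150) = 0, μ(151) = -1, μ(152) = 0, μ(153) = 0, μ(154) = -1, μ(155) = 1, μ(156) = 0, μ(157) = -1. Summing all 157 values: -2. (Mertens function M(x) = Σ_{n ≤ x} μ(n); on average M(x) should be small (PNT ⟺ M(x) = o(x)).)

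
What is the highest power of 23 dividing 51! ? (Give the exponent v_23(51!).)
v_23(51!) = 2

Legendre's formula: v_p(n!) = Σ_{k ≥ 1} ⌊n / p^k⌋. For p = 23, n = 51, the terms are:
  ⌊51/23^1⌋ = ⌊51/23⌋ = 2
(the next term ⌊51/23^2⌋ = 0, terminating the sum). Summing: v_23(51!) = 2 = 2.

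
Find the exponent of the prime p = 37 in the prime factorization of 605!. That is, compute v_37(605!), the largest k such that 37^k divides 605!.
v_37(605!) = 16

Legendre's formula: v_p(n!) = Σ_{k ≥ 1} ⌊n / p^k⌋. For p = 37, n = 605, the terms are:
  ⌊605/37^1⌋ = ⌊605/37⌋ = 16
(the next term ⌊605/37^2⌋ = 0, terminating the sum). Summing: v_37(605!) = 16 = 16.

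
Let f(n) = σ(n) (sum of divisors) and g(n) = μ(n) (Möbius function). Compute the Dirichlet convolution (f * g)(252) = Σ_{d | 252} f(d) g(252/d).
(σ * μ)(252) = 252

Divisors of 252: [1, 2, 3, 4, 6, 7, 9, 12, 14, 18, 21, 28, 36, 42, 63, 84, 126, 252]. For each d | 252:
  d = 1: σ(1) · μ(252/1) = 1 · 0 = 0
  d = 2: σ(2) · μ(252/2) = 3 · 0 = 0
  d = 3: σ(3) · μ(252/3) = 4 · 0 = 0
  d = 4: σ(4) · μ(252/4) = 7 · 0 = 0
  d = 6: σ(6) · μ(252/6) = 12 · -1 = -12
  d = 7: σ(7) · μ(252/7) = 8 · 0 = 0
  d = 9: σ(9) · μ(252/9) = 13 · 0 = 0
  d = 12: σ(12) · μ(252/12) = 28 · 1 = 28
  d = 14: σ(14) · μ(252/14) = 24 · 0 = 0
  d = 18: σ(18) · μ(252/18) = 39 · 1 = 39
  d = 21: σ(21) · μ(252/21) = 32 · 0 = 0
  d = 28: σ(28) · μ(252/28) = 56 · 0 = 0
  d = 36: σ(36) · μ(252/36) = 91 · -1 = -91
  d = 42: σ(42) · μ(252/42) = 96 · 1 = 96
  d = 63: σ(63) · μ(252/63) = 104 · 0 = 0
  d = 84: σ(84) · μ(252/84) = 224 · -1 = -224
  d = 126: σ(126) · μ(252/126) = 312 · -1 = -312
  d = 252: σ(252) · μ(252/252) = 728 · 1 = 728
Summing: (σ * μ)(252) = 0 + 0 + 0 + 0 + -12 + 0 + 0 + 28 + 0 + 39 + 0 + 0 + -91 + 96 + 0 + -224 + -312 + 728 = 252.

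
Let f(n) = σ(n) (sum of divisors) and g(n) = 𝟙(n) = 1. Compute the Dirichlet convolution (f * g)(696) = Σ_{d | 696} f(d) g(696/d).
(σ * 𝟙)(696) = 4030

Divisors of 696: [1, 2, 3, 4, 6, 8, 12, 24, 29, 58, 87, 116, 174, 232, 348, 696]. For each d | 696:
  d = 1: σ(1) · 𝟙(696/1) = 1 · 1 = 1
  d = 2: σ(2) · 𝟙(696/2) = 3 · 1 = 3
  d = 3: σ(3) · 𝟙(696/3) = 4 · 1 = 4
  d = 4: σ(4) · 𝟙(696/4) = 7 · 1 = 7
  d = 6: σ(6) · 𝟙(696/6) = 12 · 1 = 12
  d = 8: σ(8) · 𝟙(696/8) = 15 · 1 = 15
  d = 12: σ(12) · 𝟙(696/12) = 28 · 1 = 28
  d = 24: σ(24) · 𝟙(696/24) = 60 · 1 = 60
  d = 29: σ(29) · 𝟙(696/29) = 30 · 1 = 30
  d = 58: σ(58) · 𝟙(696/58) = 90 · 1 = 90
  d = 87: σ(87) · 𝟙(696/87) = 120 · 1 = 120
  d = 116: σ(116) · 𝟙(696/116) = 210 · 1 = 210
  d = 174: σ(174) · 𝟙(696/174) = 360 · 1 = 360
  d = 232: σ(232) · 𝟙(696/232) = 450 · 1 = 450
  d = 348: σ(348) · 𝟙(696/348) = 840 · 1 = 840
  d = 696: σ(696) · 𝟙(696/696) = 1800 · 1 = 1800
Summing: (σ * 𝟙)(696) = 1 + 3 + 4 + 7 + 12 + 15 + 28 + 60 + 30 + 90 + 120 + 210 + 360 + 450 + 840 + 1800 = 4030.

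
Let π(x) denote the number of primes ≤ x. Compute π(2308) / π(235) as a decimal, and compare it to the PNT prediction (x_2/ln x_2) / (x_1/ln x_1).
π(2308)/π(235) = 342/51 ≈ 6.7059;  PNT prediction ≈ 6.9240.

π(235) = 51 and π(2308) = 342, so π(2308)/π(235) ≈ 6.7059. The PNT-predicted ratio is (2308/ln(2308)) / (235/ln(235)) ≈ 6.9240. The two agree to within a few percent, as expected.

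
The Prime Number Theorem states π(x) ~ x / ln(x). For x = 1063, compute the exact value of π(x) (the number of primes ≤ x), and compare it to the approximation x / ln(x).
π(1063) = 179;  x/ln(x) ≈ 152.54;  relative error ≈ 14.78%.

Directly count primes up to 1063: π(1063) = 179. The PNT approximation gives 1063/ln(1063) ≈ 1063/6.96885 ≈ 152.54. Relative error (π(x) − x/ln(x)) / π(x) ≈ 14.78%; the approximation is known to undercount slightly (Li(x) is a better estimate).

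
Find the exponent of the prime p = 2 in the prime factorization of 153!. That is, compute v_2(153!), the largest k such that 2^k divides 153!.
v_2(153!) = 149

Legendre's formula: v_p(n!) = Σ_{k ≥ 1} ⌊n / p^k⌋. For p = 2, n = 153, the terms are:
  ⌊153/2^1⌋ = ⌊153/2⌋ = 76
  ⌊153/2^2⌋ = ⌊153/4⌋ = 38
  ⌊153/2^3⌋ = ⌊153/8⌋ = 19
  ⌊153/2^4⌋ = ⌊153/16⌋ = 9
  ⌊153/2^5⌋ = ⌊153/32⌋ = 4
  ⌊153/2^6⌋ = ⌊153/64⌋ = 2
  ⌊153/2^7⌋ = ⌊153/128⌋ = 1
(the next term ⌊153/2^8⌋ = 0, terminating the sum). Summing: v_2(153!) = 76 + 38 + 19 + 9 + 4 + 2 + 1 = 149.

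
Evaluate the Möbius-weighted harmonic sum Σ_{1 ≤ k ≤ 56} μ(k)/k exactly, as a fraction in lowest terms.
Σ μ(k)/k = -17255220085293371/10863052825730014910

Values of μ(k) for 1 ≤ k ≤ 56: μ(1) = 1, μ(2) = -1, μ(3) = -1, μ(5) = -1, μ(6) = 1, μ(7) = -1, μ(10) = 1, μ(11) = -1, μ(13) = -1, μ(14) = 1, μ(15) = 1, μ(17) = -1, μ(19) = -1, μ(21) = 1, μ(22) = 1, μ(23) = -1, μ(26) = 1, μ(29) = -1, μ(30) = -1, μ(31) = -1, μ(33) = 1, μ(34) = 1, μ(35) = 1, μ(37) = -1, μ(38) = 1, μ(39) = 1, μ(41) = -1, μ(42) = -1, μ(43) = -1, μ(46) = 1, μ(47) = -1, μ(51) = 1, μ(53) = -1, μ(55) = 1, with μ = 0 on non-squarefree integers. Summing μ(k)/k for k where μ(k) ≠ 0 gives -17255220085293371/10863052825730014910 ≈ -0.0016. (PNT ⟺ this sum → 0 as n → ∞.)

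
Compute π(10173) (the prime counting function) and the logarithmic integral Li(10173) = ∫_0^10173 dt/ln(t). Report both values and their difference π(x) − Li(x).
π(10173) = 1249;  Li(10173) ≈ 1264.90;  π(x) − Li(x) ≈ -15.90.

Direct count of primes ≤ 10173 gives π(10173) = 1249. Numerical evaluation of the logarithmic integral gives Li(10173) ≈ 1264.90. The difference π(x) − Li(x) ≈ -15.90 is typically negative for small/moderate x (Li(x) overestimates), though Littlewood's theorem shows this sign changes infinitely often.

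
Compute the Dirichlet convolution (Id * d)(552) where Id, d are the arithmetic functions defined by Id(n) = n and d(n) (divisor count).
(Id * d)(552) = 3250

Divisors of 552: [1, 2, 3, 4, 6, 8, 12, 23, 24, 46, 69, 92, 138, 184, 276, 552]. For each d | 552:
  d = 1: Id(1) · d(552/1) = 1 · 16 = 16
  d = 2: Id(2) · d(552/2) = 2 · 12 = 24
  d = 3: Id(3) · d(552/3) = 3 · 8 = 24
  d = 4: Id(4) · d(552/4) = 4 · 8 = 32
  d = 6: Id(6) · d(552/6) = 6 · 6 = 36
  d = 8: Id(8) · d(552/8) = 8 · 4 = 32
  d = 12: Id(12) · d(552/12) = 12 · 4 = 48
  d = 23: Id(23) · d(552/23) = 23 · 8 = 184
  d = 24: Id(24) · d(552/24) = 24 · 2 = 48
  d = 46: Id(46) · d(552/46) = 46 · 6 = 276
  d = 69: Id(69) · d(552/69) = 69 · 4 = 276
  d = 92: Id(92) · d(552/92) = 92 · 4 = 368
  d = 138: Id(138) · d(552/138) = 138 · 3 = 414
  d = 184: Id(184) · d(552/184) = 184 · 2 = 368
  d = 276: Id(276) · d(552/276) = 276 · 2 = 552
  d = 552: Id(552) · d(552/552) = 552 · 1 = 552
Summing: (Id * d)(552) = 16 + 24 + 24 + 32 + 36 + 32 + 48 + 184 + 48 + 276 + 276 + 368 + 414 + 368 + 552 + 552 = 3250.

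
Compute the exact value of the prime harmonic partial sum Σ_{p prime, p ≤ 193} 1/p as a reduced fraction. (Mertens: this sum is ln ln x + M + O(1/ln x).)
Σ 1/p = 385774678978047295113064712800727674369526436922217581784412894295689697835549/198962376391690981640415251545285153602734402721821058212203976095413910572270

π(193) = 44, so the primes ≤ 193 are [2, 3, 5, 7, 11, 13, 17, 19, 23, 29, 31, 37, 41, 43, 47, 53, 59, 61, 67, 71, 73, 79, 83, 89, 97, 101, 103, 107, 109, 113, 127, 131, 137, 139, 149, 151, 157, 163, 167, 173, 179, 181, 191, 193]. Summing 1/p over these primes: 385774678978047295113064712800727674369526436922217581784412894295689697835549/198962376391690981640415251545285153602734402721821058212203976095413910572270 ≈ 1.9389. Mertens estimate ln ln(193) + 0.2615 ≈ 1.9221.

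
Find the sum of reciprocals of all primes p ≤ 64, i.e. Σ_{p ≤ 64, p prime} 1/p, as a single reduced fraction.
Σ 1/p = 201015517717077830328949/117288381359406970983270

π(64) = 18, so the primes ≤ 64 are [2, 3, 5, 7, 11, 13, 17, 19, 23, 29, 31, 37, 41, 43, 47, 53, 59, 61]. Summing 1/p over these primes: 201015517717077830328949/117288381359406970983270 ≈ 1.7139. Mertens estimate ln ln(64) + 0.2615 ≈ 1.6867.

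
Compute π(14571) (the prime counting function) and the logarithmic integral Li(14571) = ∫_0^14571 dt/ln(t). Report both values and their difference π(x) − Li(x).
π(14571) = 1708;  Li(14571) ≈ 1731.94;  π(x) − Li(x) ≈ -23.94.

Direct count of primes ≤ 14571 gives π(14571) = 1708. Numerical evaluation of the logarithmic integral gives Li(14571) ≈ 1731.94. The difference π(x) − Li(x) ≈ -23.94 is typically negative for small/moderate x (Li(x) overestimates), though Littlewood's theorem shows this sign changes infinitely often.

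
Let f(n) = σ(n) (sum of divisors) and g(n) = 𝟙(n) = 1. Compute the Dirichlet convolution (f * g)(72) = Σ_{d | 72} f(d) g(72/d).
(σ * 𝟙)(72) = 468

Divisors of 72: [1, 2, 3, 4, 6, 8, 9, 12, 18, 24, 36, 72]. For each d | 72:
  d = 1: σ(1) · 𝟙(72/1) = 1 · 1 = 1
  d = 2: σ(2) · 𝟙(72/2) = 3 · 1 = 3
  d = 3: σ(3) · 𝟙(72/3) = 4 · 1 = 4
  d = 4: σ(4) · 𝟙(72/4) = 7 · 1 = 7
  d = 6: σ(6) · 𝟙(72/6) = 12 · 1 = 12
  d = 8: σ(8) · 𝟙(72/8) = 15 · 1 = 15
  d = 9: σ(9) · 𝟙(72/9) = 13 · 1 = 13
  d = 12: σ(12) · 𝟙(72/12) = 28 · 1 = 28
  d = 18: σ(18) · 𝟙(72/18) = 39 · 1 = 39
  d = 24: σ(24) · 𝟙(72/24) = 60 · 1 = 60
  d = 36: σ(36) · 𝟙(72/36) = 91 · 1 = 91
  d = 72: σ(72) · 𝟙(72/72) = 195 · 1 = 195
Summing: (σ * 𝟙)(72) = 1 + 3 + 4 + 7 + 12 + 15 + 13 + 28 + 39 + 60 + 91 + 195 = 468.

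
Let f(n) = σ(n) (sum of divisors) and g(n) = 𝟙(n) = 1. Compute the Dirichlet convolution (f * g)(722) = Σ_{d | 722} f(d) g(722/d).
(σ * 𝟙)(722) = 1608

Divisors of 722: [1, 2, 19, 38, 361, 722]. For each d | 722:
  d = 1: σ(1) · 𝟙(722/1) = 1 · 1 = 1
  d = 2: σ(2) · 𝟙(722/2) = 3 · 1 = 3
  d = 19: σ(19) · 𝟙(722/19) = 20 · 1 = 20
  d = 38: σ(38) · 𝟙(722/38) = 60 · 1 = 60
  d = 361: σ(361) · 𝟙(722/361) = 381 · 1 = 381
  d = 722: σ(722) · 𝟙(722/722) = 1143 · 1 = 1143
Summing: (σ * 𝟙)(722) = 1 + 3 + 20 + 60 + 381 + 1143 = 1608.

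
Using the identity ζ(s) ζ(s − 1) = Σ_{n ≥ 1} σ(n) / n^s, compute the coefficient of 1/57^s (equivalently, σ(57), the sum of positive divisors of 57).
σ(57) = 80

In the product (Σ m^0/m^s)(Σ k / k^s) = Σ (Σ_{d | n} d) / n^s, the coefficient of 1/n^s is σ(n) = Σ_{d | n} d. For n = 57, divisors are [1, 3, 19, 57]; summing: σ(57) = 80.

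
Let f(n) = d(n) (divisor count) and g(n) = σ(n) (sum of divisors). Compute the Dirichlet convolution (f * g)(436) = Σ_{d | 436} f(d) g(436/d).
(d * σ)(436) = 1792

Divisors of 436: [1, 2, 4, 109, 218, 436]. For each d | 436:
  d = 1: d(1) · σ(436/1) = 1 · 770 = 770
  d = 2: d(2) · σ(436/2) = 2 · 330 = 660
  d = 4: d(4) · σ(436/4) = 3 · 110 = 330
  d = 109: d(109) · σ(436/109) = 2 · 7 = 14
  d = 218: d(218) · σ(436/218) = 4 · 3 = 12
  d = 436: d(436) · σ(436/436) = 6 · 1 = 6
Summing: (d * σ)(436) = 770 + 660 + 330 + 14 + 12 + 6 = 1792.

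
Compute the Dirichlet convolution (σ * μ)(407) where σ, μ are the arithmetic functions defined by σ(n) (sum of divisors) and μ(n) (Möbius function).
(σ * μ)(407) = 407

Divisors of 407: [1, 11, 37, 407]. For each d | 407:
  d = 1: σ(1) · μ(407/1) = 1 · 1 = 1
  d = 11: σ(11) · μ(407/11) = 12 · -1 = -12
  d = 37: σ(37) · μ(407/37) = 38 · -1 = -38
  d = 407: σ(407) · μ(407/407) = 456 · 1 = 456
Summing: (σ * μ)(407) = 1 + -12 + -38 + 456 = 407.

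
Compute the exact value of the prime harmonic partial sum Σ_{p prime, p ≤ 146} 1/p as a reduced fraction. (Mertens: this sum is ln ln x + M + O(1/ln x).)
Σ 1/p = 18825509850919239131453102166593625244431364344421618363/10014646650599190067509233131649940057366334653200433090

π(146) = 34, so the primes ≤ 146 are [2, 3, 5, 7, 11, 13, 17, 19, 23, 29, 31, 37, 41, 43, 47, 53, 59, 61, 67, 71, 73, 79, 83, 89, 97, 101, 103, 107, 109, 113, 127, 131, 137, 139]. Summing 1/p over these primes: 18825509850919239131453102166593625244431364344421618363/10014646650599190067509233131649940057366334653200433090 ≈ 1.8798. Mertens estimate ln ln(146) + 0.2615 ≈ 1.8677.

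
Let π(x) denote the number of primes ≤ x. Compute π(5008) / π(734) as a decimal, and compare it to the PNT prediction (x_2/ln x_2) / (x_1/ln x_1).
π(5008)/π(734) = 670/130 ≈ 5.1538;  PNT prediction ≈ 5.2849.

π(734) = 130 and π(5008) = 670, so π(5008)/π(734) ≈ 5.1538. The PNT-predicted ratio is (5008/ln(5008)) / (734/ln(734)) ≈ 5.2849. The two agree to within a few percent, as expected.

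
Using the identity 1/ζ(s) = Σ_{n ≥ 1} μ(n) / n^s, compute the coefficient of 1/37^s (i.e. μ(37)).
μ(37) = -1

Factor n = 37 = 37. μ(n) = 0 if any exponent ≥ 2 (not squarefree); otherwise μ(n) = (−1)^{ω(n)} where ω(n) is the number of distinct prime factors. Applying: μ(37) = -1.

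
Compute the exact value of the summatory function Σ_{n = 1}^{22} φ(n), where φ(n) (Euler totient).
Σ_{n ≤ 22} φ(n) = 150

Compute φ(n) for each 1 ≤ n ≤ 22: φ(1) = 1, φ(2) = 1, φ(3) = 2, φ(4) = 2, φ(5) = 4, φ(6) = 2, φ(7) = 6, φ(8) = 4, φ(9) = 6, φ(10) = 4, φ(11) = 10, φ(12) = 4, φ(13) = 12, φ(14) = 6, φ(15) = 8, φ(16) = 8, φ(17) = 16, φ(18) = 6, φ(19) = 18, φ(20) = 8, φ(21) = 12, φ(22) = 10. Summing all 22 values: 150. (Average order: Σ_{n ≤ x} φ(n) ~ (3/π²) x². For x = 22, (3/π²)·22² ≈ 147.12.)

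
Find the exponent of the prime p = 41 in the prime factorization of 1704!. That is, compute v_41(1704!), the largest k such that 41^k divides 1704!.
v_41(1704!) = 42

Legendre's formula: v_p(n!) = Σ_{k ≥ 1} ⌊n / p^k⌋. For p = 41, n = 1704, the terms are:
  ⌊1704/41^1⌋ = ⌊1704/41⌋ = 41
  ⌊1704/41^2⌋ = ⌊1704/1681⌋ = 1
(the next term ⌊1704/41^3⌋ = 0, terminating the sum). Summing: v_41(1704!) = 41 + 1 = 42.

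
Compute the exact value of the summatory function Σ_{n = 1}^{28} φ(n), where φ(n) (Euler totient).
Σ_{n ≤ 28} φ(n) = 242

Compute φ(n) for each 1 ≤ n ≤ 28: φ(1) = 1, φ(2) = 1, φ(3) = 2, φ(4) = 2, φ(5) = 4, φ(6) = 2, φ(7) = 6, φ(8) = 4, φ(9) = 6, φ(10) = 4, φ(11) = 10, φ(12) = 4, φ(13) = 12, φ(14) = 6, φ(15) = 8, φ(16) = 8, φ(17) = 16, φ(18) = 6, φ(19) = 18, φ(20) = 8, φ(21) = 12, φ(22) = 10, φ(23) = 22, φ(24) = 8, φ(25) = 20, φ(26) = 12, φ(27) = 18, φ(28) = 12. Summing all 28 values: 242. (Average order: Σ_{n ≤ x} φ(n) ~ (3/π²) x². For x = 28, (3/π²)·28² ≈ 238.31.)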